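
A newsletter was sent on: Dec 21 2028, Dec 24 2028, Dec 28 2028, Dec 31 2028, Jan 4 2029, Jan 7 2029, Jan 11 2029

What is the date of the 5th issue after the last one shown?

Every event lands on a Thursday or Sunday (gaps cycle 3, 4, 3, 4, 3, 4).
So the schedule is: every Thursday and Sunday.
The following Sunday is Jan 14 2029.
The following Thursday is Jan 18 2029.
The following Sunday is Jan 21 2029.
Next Thursday: Jan 25 2029.
Next Sunday: Jan 28 2029.

Jan 28 2029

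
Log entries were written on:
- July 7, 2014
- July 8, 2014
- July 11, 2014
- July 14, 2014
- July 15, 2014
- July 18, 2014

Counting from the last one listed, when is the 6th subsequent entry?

Every event lands on a Monday or Tuesday or Friday (gaps cycle 1, 3, 3, 1, 3).
So the schedule is: every Monday, Tuesday and Friday.
The following Monday is July 21, 2014.
The following Tuesday is July 22, 2014.
Next Friday: July 25, 2014.
Next Monday: July 28, 2014.
The following Tuesday is July 29, 2014.
The following Friday is August 1, 2014.

August 1, 2014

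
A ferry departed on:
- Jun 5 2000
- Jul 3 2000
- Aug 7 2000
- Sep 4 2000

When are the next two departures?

Oct 2 2000, Nov 6 2000

Gaps: 28, 35, 28 days — a mix of 28 and 35. Every date is a Monday.
Each is the 1st Monday of its month.
1st Monday of October 2000: Oct 2 2000.
November 2000 — 1st Monday is Nov 6 2000.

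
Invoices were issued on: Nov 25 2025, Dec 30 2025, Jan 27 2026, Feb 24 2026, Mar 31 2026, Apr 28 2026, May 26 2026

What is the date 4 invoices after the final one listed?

Sep 29 2026

All Tuesdays; the gaps (35, 28, 28, 35, 28, 28) vary with month length.
This is the last Tuesday of each month.
June 2026 ends with Tuesday Jun 30 2026.
Last Tuesday of July 2026: Jul 28 2026.
Last Tuesday of August 2026: Aug 25 2026.
Last Tuesday of September 2026: Sep 29 2026.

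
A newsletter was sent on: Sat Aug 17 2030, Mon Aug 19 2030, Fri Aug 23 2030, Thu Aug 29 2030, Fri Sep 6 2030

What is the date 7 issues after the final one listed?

Fri Dec 27 2030

Gaps: 2, 4, 6, 8 days — each gap is 2 larger than the previous one.
Next gap: 10 days. Fri Sep 6 2030 + 10 days = Mon Sep 16 2030.
Next gap: 12 days. Mon Sep 16 2030 + 12 days = Sat Sep 28 2030.
Next gap: 14 days. Sat Sep 28 2030 + 14 days = Sat Oct 12 2030.
Next gap: 16 days. Sat Oct 12 2030 + 16 days = Mon Oct 28 2030.
Next gap: 18 days. Mon Oct 28 2030 + 18 days = Fri Nov 15 2030.
Next gap: 20 days. Fri Nov 15 2030 + 20 days = Thu Dec 5 2030.
Next gap: 22 days. Thu Dec 5 2030 + 22 days = Fri Dec 27 2030.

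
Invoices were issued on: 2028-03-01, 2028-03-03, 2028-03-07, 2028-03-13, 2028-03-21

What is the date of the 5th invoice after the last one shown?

2028-05-30

Gaps: 2, 4, 6, 8 days — each gap is 2 larger than the previous one.
Next gap: 10 days. 2028-03-21 + 10 days = 2028-03-31.
Next gap: 12 days. 2028-03-31 + 12 days = 2028-04-12.
Next gap: 14 days. 2028-04-12 + 14 days = 2028-04-26.
Next gap: 16 days. 2028-04-26 + 16 days = 2028-05-12.
Next gap: 18 days. 2028-05-12 + 18 days = 2028-05-30.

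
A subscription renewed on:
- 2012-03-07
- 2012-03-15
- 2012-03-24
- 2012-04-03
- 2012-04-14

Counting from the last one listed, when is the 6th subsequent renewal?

Gaps: 8, 9, 10, 11 days — each gap is 1 larger than the previous one.
Next gap: 12 days. 2012-04-14 + 12 days = 2012-04-26.
Next gap: 13 days. 2012-04-26 + 13 days = 2012-05-09.
Next gap: 14 days. 2012-05-09 + 14 days = 2012-05-23.
Next gap: 15 days. 2012-05-23 + 15 days = 2012-06-07.
Next gap: 16 days. 2012-06-07 + 16 days = 2012-06-23.
Next gap: 17 days. 2012-06-23 + 17 days = 2012-07-10.

2012-07-10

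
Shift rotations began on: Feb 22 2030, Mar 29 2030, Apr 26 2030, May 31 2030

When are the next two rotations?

Jun 28 2030, Jul 26 2030

These are Fridays with 35, 28, 35-day gaps.
Each is the final Friday of its month — Mar 29 2030 is past the 28th, so '4th Friday' doesn't fit.
June 2030 ends with Friday Jun 28 2030.
July 2030 ends with Friday Jul 26 2030.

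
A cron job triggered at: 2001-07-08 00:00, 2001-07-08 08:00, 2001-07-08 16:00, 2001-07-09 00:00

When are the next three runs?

2001-07-09 08:00, 2001-07-09 16:00, 2001-07-10 00:00

The interval is a steady 8 hours (8, 8, 8).
2001-07-09 00:00 + 8 h = 2001-07-09 08:00.
2001-07-09 08:00 + 8 h = 2001-07-09 16:00.
2001-07-09 16:00 + 8 h = 2001-07-10 00:00.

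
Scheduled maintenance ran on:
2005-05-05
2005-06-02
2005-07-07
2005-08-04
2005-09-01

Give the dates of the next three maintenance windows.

2005-10-06, 2005-11-03, 2005-12-01

All dates are Thursdays, 28, 35, 28, 28 days apart.
Specifically, the 1st Thursday of each month.
October 2005 — 1st Thursday is 2005-10-06.
November 2005 — 1st Thursday is 2005-11-03.
1st Thursday of December 2005: 2005-12-01.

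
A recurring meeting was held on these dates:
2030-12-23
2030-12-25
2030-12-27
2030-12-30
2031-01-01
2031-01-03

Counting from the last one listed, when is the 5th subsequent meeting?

2031-01-15

Gaps: 2, 2, 3, 2, 2 days — not constant, but cyclic with period 3.
The events fall on every Monday, Wednesday and Friday.
The following Monday is 2031-01-06.
The following Wednesday is 2031-01-08.
Next Friday: 2031-01-10.
Next Monday: 2031-01-13.
Next Wednesday: 2031-01-15.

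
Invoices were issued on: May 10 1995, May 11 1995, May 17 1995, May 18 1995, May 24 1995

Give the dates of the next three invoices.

May 25 1995, May 31 1995, Jun 1 1995

Every event lands on a Wednesday or Thursday (gaps cycle 1, 6, 1, 6).
So the schedule is: every Wednesday and Thursday.
Next Thursday: May 25 1995.
Next Wednesday: May 31 1995.
Next Thursday: Jun 1 1995.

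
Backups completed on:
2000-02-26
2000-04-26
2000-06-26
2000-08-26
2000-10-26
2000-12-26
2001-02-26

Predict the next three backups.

Each date is the 26th; the gaps (60, 61, 61, 61, 61, 62) track the month lengths.
The rule is the 26th of every 2 months.
April 2001: 2001-04-26.
June 2001: 2001-06-26.
August 2001: 2001-08-26.

2001-04-26, 2001-06-26, 2001-08-26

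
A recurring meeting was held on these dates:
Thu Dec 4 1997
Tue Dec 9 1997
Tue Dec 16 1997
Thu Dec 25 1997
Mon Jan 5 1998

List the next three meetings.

Sun Jan 18 1998, Mon Feb 2 1998, Thu Feb 19 1998

Gaps: 5, 7, 9, 11 days — each gap is 2 larger than the previous one.
Next gap: 13 days. Mon Jan 5 1998 + 13 days = Sun Jan 18 1998.
Next gap: 15 days. Sun Jan 18 1998 + 15 days = Mon Feb 2 1998.
Next gap: 17 days. Mon Feb 2 1998 + 17 days = Thu Feb 19 1998.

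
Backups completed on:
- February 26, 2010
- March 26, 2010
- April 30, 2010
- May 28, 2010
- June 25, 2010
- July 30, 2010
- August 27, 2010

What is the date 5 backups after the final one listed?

These are Fridays with 28, 35, 28, 28, 35, 28-day gaps.
Each is the final Friday of its month — April 30, 2010 is past the 28th, so '4th Friday' doesn't fit.
Last Friday of September 2010: September 24, 2010.
Last Friday of October 2010: October 29, 2010.
Last Friday of November 2010: November 26, 2010.
December 2010 ends with Friday December 31, 2010.
Last Friday of January 2011: January 28, 2011.

January 28, 2011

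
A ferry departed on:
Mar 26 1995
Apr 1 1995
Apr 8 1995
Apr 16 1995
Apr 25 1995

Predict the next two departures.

May 5 1995, May 16 1995

The spacing grows by 1 each time: 6, 7, 8, 9 days.
Next gap: 10 days. Apr 25 1995 + 10 days = May 5 1995.
Next gap: 11 days. May 5 1995 + 11 days = May 16 1995.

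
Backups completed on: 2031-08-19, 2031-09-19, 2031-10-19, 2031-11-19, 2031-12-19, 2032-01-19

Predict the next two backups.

Each date is the 19th; the gaps (31, 30, 31, 30, 31) track the month lengths.
The rule is the 19th of each month.
February 2032: 2032-02-19.
Next: March 2032 → 2032-03-19.

2032-02-19, 2032-03-19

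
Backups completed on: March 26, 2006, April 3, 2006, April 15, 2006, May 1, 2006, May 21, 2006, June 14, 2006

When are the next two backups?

July 12, 2006; August 13, 2006

Intervals are 8, 12, 16, 20, 24 days — an arithmetic progression with common difference 4.
Next gap: 28 days. June 14, 2006 + 28 days = July 12, 2006.
Next gap: 32 days. July 12, 2006 + 32 days = August 13, 2006.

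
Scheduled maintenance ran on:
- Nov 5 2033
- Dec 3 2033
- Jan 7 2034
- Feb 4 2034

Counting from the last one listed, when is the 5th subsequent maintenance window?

Jul 1 2034

All dates are Saturdays, 28, 35, 28 days apart.
Specifically, the 1st Saturday of each month.
March 2034 — 1st Saturday is Mar 4 2034.
1st Saturday of April 2034: Apr 1 2034.
May 2034 — 1st Saturday is May 6 2034.
1st Saturday of June 2034: Jun 3 2034.
1st Saturday of July 2034: Jul 1 2034.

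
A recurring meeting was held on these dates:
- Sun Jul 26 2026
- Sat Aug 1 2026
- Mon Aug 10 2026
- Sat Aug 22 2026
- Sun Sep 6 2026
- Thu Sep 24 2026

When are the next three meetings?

The spacing grows by 3 each time: 6, 9, 12, 15, 18 days.
Next gap: 21 days. Thu Sep 24 2026 + 21 days = Thu Oct 15 2026.
Next gap: 24 days. Thu Oct 15 2026 + 24 days = Sun Nov 8 2026.
Next gap: 27 days. Sun Nov 8 2026 + 27 days = Sat Dec 5 2026.

Thu Oct 15 2026, Sun Nov 8 2026, Sat Dec 5 2026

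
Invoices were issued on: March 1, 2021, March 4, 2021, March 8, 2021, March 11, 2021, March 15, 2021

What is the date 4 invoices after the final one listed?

March 29, 2021

Gaps: 3, 4, 3, 4 days — not constant, but cyclic with period 2.
The events fall on every Monday and Thursday.
The following Thursday is March 18, 2021.
The following Monday is March 22, 2021.
The following Thursday is March 25, 2021.
The following Monday is March 29, 2021.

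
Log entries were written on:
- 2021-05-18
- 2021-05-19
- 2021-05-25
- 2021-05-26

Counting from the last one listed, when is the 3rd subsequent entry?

2021-06-08

The gap pattern 1, 6, 1 repeats every 2 events.
These are the Tuesdays and Wednesdays of each week.
Next Tuesday: 2021-06-01.
Next Wednesday: 2021-06-02.
Next Tuesday: 2021-06-08.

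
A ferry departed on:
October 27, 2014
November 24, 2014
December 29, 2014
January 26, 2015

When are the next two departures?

February 23, 2015; March 30, 2015

These are Mondays with 28, 35, 28-day gaps.
Each is the final Monday of its month — December 29, 2014 is past the 28th, so '4th Monday' doesn't fit.
Last Monday of February 2015: February 23, 2015.
Last Monday of March 2015: March 30, 2015.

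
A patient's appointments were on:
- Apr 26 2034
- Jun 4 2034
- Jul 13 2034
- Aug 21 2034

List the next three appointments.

Sep 29 2034, Nov 7 2034, Dec 16 2034

The spacing is 39, 39, 39 days — always 39 days.
Aug 21 2034 + 39 days = Sep 29 2034.
Sep 29 2034 + 39 days = Nov 7 2034.
Nov 7 2034 + 39 days = Dec 16 2034.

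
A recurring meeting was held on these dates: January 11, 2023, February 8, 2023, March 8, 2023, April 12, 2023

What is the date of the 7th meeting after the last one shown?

All dates are Wednesdays, 28, 28, 35 days apart.
Specifically, the 2nd Wednesday of each month.
May 2023 — 2nd Wednesday is May 10, 2023.
2nd Wednesday of June 2023: June 14, 2023.
2nd Wednesday of July 2023: July 12, 2023.
2nd Wednesday of August 2023: August 9, 2023.
2nd Wednesday of September 2023: September 13, 2023.
2nd Wednesday of October 2023: October 11, 2023.
2nd Wednesday of November 2023: November 8, 2023.

November 8, 2023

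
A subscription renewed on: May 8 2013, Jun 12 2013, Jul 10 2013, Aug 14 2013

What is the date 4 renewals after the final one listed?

Dec 11 2013

All dates are Wednesdays, 35, 28, 35 days apart.
Specifically, the 2nd Wednesday of each month.
2nd Wednesday of September 2013: Sep 11 2013.
2nd Wednesday of October 2013: Oct 9 2013.
November 2013 — 2nd Wednesday is Nov 13 2013.
December 2013 — 2nd Wednesday is Dec 11 2013.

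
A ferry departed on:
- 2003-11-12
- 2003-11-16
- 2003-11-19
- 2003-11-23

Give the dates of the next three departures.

2003-11-26, 2003-11-30, 2003-12-03

The gap pattern 4, 3, 4 repeats every 2 events.
These are the Wednesdays and Sundays of each week.
The following Wednesday is 2003-11-26.
Next Sunday: 2003-11-30.
The following Wednesday is 2003-12-03.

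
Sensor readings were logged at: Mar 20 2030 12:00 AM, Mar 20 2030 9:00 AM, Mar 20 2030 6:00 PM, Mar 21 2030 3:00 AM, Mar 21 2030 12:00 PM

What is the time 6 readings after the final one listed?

Mar 23 2030 6:00 PM

Gaps: 9, 9, 9, 9 hours — each event is 9 hours after the previous one.
Mar 21 2030 12:00 PM + 9 h = Mar 21 2030 9:00 PM.
Mar 21 2030 9:00 PM + 9 h = Mar 22 2030 6:00 AM.
Mar 22 2030 6:00 AM + 9 h = Mar 22 2030 3:00 PM.
Mar 22 2030 3:00 PM + 9 h = Mar 23 2030 12:00 AM.
Mar 23 2030 12:00 AM + 9 h = Mar 23 2030 9:00 AM.
Mar 23 2030 9:00 AM + 9 h = Mar 23 2030 6:00 PM.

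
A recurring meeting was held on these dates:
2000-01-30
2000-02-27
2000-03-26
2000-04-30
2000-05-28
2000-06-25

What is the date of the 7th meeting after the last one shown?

All Sundays; the gaps (28, 28, 35, 28, 28) vary with month length.
This is the last Sunday of each month.
Last Sunday of July 2000: 2000-07-30.
Last Sunday of August 2000: 2000-08-27.
Last Sunday of September 2000: 2000-09-24.
Last Sunday of October 2000: 2000-10-29.
November 2000 ends with Sunday 2000-11-26.
Last Sunday of December 2000: 2000-12-31.
Last Sunday of January 2001: 2001-01-28.

2001-01-28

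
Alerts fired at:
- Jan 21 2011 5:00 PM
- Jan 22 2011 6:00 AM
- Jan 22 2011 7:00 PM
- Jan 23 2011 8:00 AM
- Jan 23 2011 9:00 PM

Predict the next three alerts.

Jan 24 2011 10:00 AM, Jan 24 2011 11:00 PM, Jan 25 2011 12:00 PM

The interval is a steady 13 hours (13, 13, 13, 13).
Jan 23 2011 9:00 PM + 13 h = Jan 24 2011 10:00 AM.
Jan 24 2011 10:00 AM + 13 h = Jan 24 2011 11:00 PM.
Jan 24 2011 11:00 PM + 13 h = Jan 25 2011 12:00 PM.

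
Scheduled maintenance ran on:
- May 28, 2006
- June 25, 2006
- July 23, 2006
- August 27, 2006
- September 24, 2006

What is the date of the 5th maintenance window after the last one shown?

February 25, 2007

These are Sundays at 28- or 35-day spacing (28, 28, 35, 28).
The pattern: 4th Sunday of the month.
4th Sunday of October 2006: October 22, 2006.
November 2006 — 4th Sunday is November 26, 2006.
December 2006 — 4th Sunday is December 24, 2006.
4th Sunday of January 2007: January 28, 2007.
February 2007 — 4th Sunday is February 25, 2007.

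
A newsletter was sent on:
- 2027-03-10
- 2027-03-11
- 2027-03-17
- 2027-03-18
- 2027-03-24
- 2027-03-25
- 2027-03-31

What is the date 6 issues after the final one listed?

2027-04-21

Every event lands on a Wednesday or Thursday (gaps cycle 1, 6, 1, 6, 1, 6).
So the schedule is: every Wednesday and Thursday.
The following Thursday is 2027-04-01.
The following Wednesday is 2027-04-07.
Next Thursday: 2027-04-08.
Next Wednesday: 2027-04-14.
Next Thursday: 2027-04-15.
Next Wednesday: 2027-04-21.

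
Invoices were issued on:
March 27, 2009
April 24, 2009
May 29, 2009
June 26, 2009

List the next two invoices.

These are Fridays with 28, 35, 28-day gaps.
Each is the final Friday of its month — May 29, 2009 is past the 28th, so '4th Friday' doesn't fit.
Last Friday of July 2009: July 31, 2009.
Last Friday of August 2009: August 28, 2009.

July 31, 2009; August 28, 2009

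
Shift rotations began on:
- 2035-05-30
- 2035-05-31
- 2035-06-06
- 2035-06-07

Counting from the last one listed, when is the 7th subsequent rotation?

2035-07-04

The gap pattern 1, 6, 1 repeats every 2 events.
These are the Wednesdays and Thursdays of each week.
Next Wednesday: 2035-06-13.
Next Thursday: 2035-06-14.
The following Wednesday is 2035-06-20.
The following Thursday is 2035-06-21.
Next Wednesday: 2035-06-27.
Next Thursday: 2035-06-28.
The following Wednesday is 2035-07-04.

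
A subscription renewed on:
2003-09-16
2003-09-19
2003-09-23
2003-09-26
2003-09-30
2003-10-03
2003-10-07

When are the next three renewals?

The gap pattern 3, 4, 3, 4, 3, 4 repeats every 2 events.
These are the Tuesdays and Fridays of each week.
The following Friday is 2003-10-10.
Next Tuesday: 2003-10-14.
Next Friday: 2003-10-17.

2003-10-10, 2003-10-14, 2003-10-17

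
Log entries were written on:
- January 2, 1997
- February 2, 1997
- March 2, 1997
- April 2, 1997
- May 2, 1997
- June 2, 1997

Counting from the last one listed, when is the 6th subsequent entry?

December 2, 1997

The day-of-month is always 2 (31, 28, 31, 30, 31 days between events).
So this recurs on the 2nd of each month.
Next: July 1997 → July 2, 1997.
August 1997: August 2, 1997.
Next: September 1997 → September 2, 1997.
October 1997: October 2, 1997.
November 1997: November 2, 1997.
December 1997: December 2, 1997.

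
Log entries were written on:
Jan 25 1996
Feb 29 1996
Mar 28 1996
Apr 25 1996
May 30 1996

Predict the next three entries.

Jun 27 1996, Jul 25 1996, Aug 29 1996

All Thursdays; the gaps (35, 28, 28, 35) vary with month length.
This is the last Thursday of each month.
June 1996 ends with Thursday Jun 27 1996.
July 1996 ends with Thursday Jul 25 1996.
Last Thursday of August 1996: Aug 29 1996.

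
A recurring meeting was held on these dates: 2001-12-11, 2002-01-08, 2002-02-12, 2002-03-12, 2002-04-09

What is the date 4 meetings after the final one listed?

2002-08-13

Gaps: 28, 35, 28, 28 days — a mix of 28 and 35. Every date is a Tuesday.
Each is the 2nd Tuesday of its month.
May 2002 — 2nd Tuesday is 2002-05-14.
2nd Tuesday of June 2002: 2002-06-11.
2nd Tuesday of July 2002: 2002-07-09.
2nd Tuesday of August 2002: 2002-08-13.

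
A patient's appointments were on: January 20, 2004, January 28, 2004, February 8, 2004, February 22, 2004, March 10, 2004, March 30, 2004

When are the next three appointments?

April 22, 2004; May 18, 2004; June 16, 2004

The spacing grows by 3 each time: 8, 11, 14, 17, 20 days.
Next gap: 23 days. March 30, 2004 + 23 days = April 22, 2004.
Next gap: 26 days. April 22, 2004 + 26 days = May 18, 2004.
Next gap: 29 days. May 18, 2004 + 29 days = June 16, 2004.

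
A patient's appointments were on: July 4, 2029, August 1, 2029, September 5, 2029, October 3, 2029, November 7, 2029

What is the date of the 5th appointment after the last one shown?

Gaps: 28, 35, 28, 35 days — a mix of 28 and 35. Every date is a Wednesday.
Each is the 1st Wednesday of its month.
1st Wednesday of December 2029: December 5, 2029.
1st Wednesday of January 2030: January 2, 2030.
1st Wednesday of February 2030: February 6, 2030.
1st Wednesday of March 2030: March 6, 2030.
April 2030 — 1st Wednesday is April 3, 2030.

April 3, 2030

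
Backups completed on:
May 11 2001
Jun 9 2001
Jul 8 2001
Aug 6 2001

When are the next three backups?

Every event comes 29 days after the last (29, 29, 29).
Aug 6 2001 + 29 days = Sep 4 2001.
Sep 4 2001 + 29 days = Oct 3 2001.
Oct 3 2001 + 29 days = Nov 1 2001.

Sep 4 2001, Oct 3 2001, Nov 1 2001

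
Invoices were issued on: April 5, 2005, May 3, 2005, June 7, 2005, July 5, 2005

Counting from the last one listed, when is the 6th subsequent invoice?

Gaps: 28, 35, 28 days — a mix of 28 and 35. Every date is a Tuesday.
Each is the 1st Tuesday of its month.
1st Tuesday of August 2005: August 2, 2005.
1st Tuesday of September 2005: September 6, 2005.
1st Tuesday of October 2005: October 4, 2005.
November 2005 — 1st Tuesday is November 1, 2005.
December 2005 — 1st Tuesday is December 6, 2005.
1st Tuesday of January 2006: January 3, 2006.

January 3, 2006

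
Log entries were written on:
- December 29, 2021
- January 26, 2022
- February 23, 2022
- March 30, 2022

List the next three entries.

All Wednesdays; the gaps (28, 28, 35) vary with month length.
This is the last Wednesday of each month.
Last Wednesday of April 2022: April 27, 2022.
May 2022 ends with Wednesday May 25, 2022.
June 2022 ends with Wednesday June 29, 2022.

April 27, 2022; May 25, 2022; June 29, 2022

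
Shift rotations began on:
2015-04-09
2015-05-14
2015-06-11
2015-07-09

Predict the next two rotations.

All dates are Thursdays, 35, 28, 28 days apart.
Specifically, the 2nd Thursday of each month.
2nd Thursday of August 2015: 2015-08-13.
September 2015 — 2nd Thursday is 2015-09-10.

2015-08-13, 2015-09-10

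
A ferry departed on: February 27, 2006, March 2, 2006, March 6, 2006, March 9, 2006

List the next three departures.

March 13, 2006; March 16, 2006; March 20, 2006

The gap pattern 3, 4, 3 repeats every 2 events.
These are the Mondays and Thursdays of each week.
The following Monday is March 13, 2006.
Next Thursday: March 16, 2006.
Next Monday: March 20, 2006.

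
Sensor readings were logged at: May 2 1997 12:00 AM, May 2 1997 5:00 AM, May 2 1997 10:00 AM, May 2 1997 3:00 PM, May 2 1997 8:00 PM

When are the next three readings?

Spacing: 5, 5, 5, 5 h — constant 5 h.
May 2 1997 8:00 PM + 5 h = May 3 1997 1:00 AM.
May 3 1997 1:00 AM + 5 h = May 3 1997 6:00 AM.
May 3 1997 6:00 AM + 5 h = May 3 1997 11:00 AM.

May 3 1997 1:00 AM, May 3 1997 6:00 AM, May 3 1997 11:00 AM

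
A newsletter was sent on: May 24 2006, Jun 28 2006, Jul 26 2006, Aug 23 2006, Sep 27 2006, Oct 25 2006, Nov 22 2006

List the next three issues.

Gaps: 35, 28, 28, 35, 28, 28 days — a mix of 28 and 35. Every date is a Wednesday.
Each is the 4th Wednesday of its month.
December 2006 — 4th Wednesday is Dec 27 2006.
4th Wednesday of January 2007: Jan 24 2007.
4th Wednesday of February 2007: Feb 28 2007.

Dec 27 2006, Jan 24 2007, Feb 28 2007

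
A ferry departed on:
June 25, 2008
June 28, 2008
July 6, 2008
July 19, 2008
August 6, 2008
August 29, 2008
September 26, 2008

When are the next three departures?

Gaps: 3, 8, 13, 18, 23, 28 days — each gap is 5 larger than the previous one.
Next gap: 33 days. September 26, 2008 + 33 days = October 29, 2008.
Next gap: 38 days. October 29, 2008 + 38 days = December 6, 2008.
Next gap: 43 days. December 6, 2008 + 43 days = January 18, 2009.

October 29, 2008; December 6, 2008; January 18, 2009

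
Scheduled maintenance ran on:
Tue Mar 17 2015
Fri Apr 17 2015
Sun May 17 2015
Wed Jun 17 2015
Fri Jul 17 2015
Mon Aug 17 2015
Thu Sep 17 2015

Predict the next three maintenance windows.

The day-of-month is always 17 (31, 30, 31, 30, 31, 31 days between events).
So this recurs on the 17th of each month.
Next: October 2015 → Sat Oct 17 2015.
November 2015: Tue Nov 17 2015.
December 2015: Thu Dec 17 2015.

Sat Oct 17 2015, Tue Nov 17 2015, Thu Dec 17 2015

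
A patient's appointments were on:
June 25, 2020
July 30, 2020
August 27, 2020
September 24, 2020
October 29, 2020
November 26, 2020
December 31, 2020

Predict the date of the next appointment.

January 28, 2021

These are Thursdays with 35, 28, 28, 35, 28, 35-day gaps.
Each is the final Thursday of its month — July 30, 2020 is past the 28th, so '4th Thursday' doesn't fit.
January 2021 ends with Thursday January 28, 2021.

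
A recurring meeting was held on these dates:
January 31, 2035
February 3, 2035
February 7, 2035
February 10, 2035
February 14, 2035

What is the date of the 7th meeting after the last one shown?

March 10, 2035

The gap pattern 3, 4, 3, 4 repeats every 2 events.
These are the Wednesdays and Saturdays of each week.
The following Saturday is February 17, 2035.
Next Wednesday: February 21, 2035.
The following Saturday is February 24, 2035.
The following Wednesday is February 28, 2035.
Next Saturday: March 3, 2035.
The following Wednesday is March 7, 2035.
The following Saturday is March 10, 2035.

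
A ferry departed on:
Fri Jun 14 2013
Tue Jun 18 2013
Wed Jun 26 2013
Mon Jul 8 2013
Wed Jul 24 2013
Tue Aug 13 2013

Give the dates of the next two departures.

Fri Sep 6 2013, Fri Oct 4 2013

Gaps: 4, 8, 12, 16, 20 days — each gap is 4 larger than the previous one.
Next gap: 24 days. Tue Aug 13 2013 + 24 days = Fri Sep 6 2013.
Next gap: 28 days. Fri Sep 6 2013 + 28 days = Fri Oct 4 2013.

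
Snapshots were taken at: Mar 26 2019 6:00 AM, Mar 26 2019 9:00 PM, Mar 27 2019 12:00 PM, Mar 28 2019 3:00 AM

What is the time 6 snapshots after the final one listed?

The interval is a steady 15 hours (15, 15, 15).
Mar 28 2019 3:00 AM + 15 h = Mar 28 2019 6:00 PM.
Mar 28 2019 6:00 PM + 15 h = Mar 29 2019 9:00 AM.
Mar 29 2019 9:00 AM + 15 h = Mar 30 2019 12:00 AM.
Mar 30 2019 12:00 AM + 15 h = Mar 30 2019 3:00 PM.
Mar 30 2019 3:00 PM + 15 h = Mar 31 2019 6:00 AM.
Mar 31 2019 6:00 AM + 15 h = Mar 31 2019 9:00 PM.

Mar 31 2019 9:00 PM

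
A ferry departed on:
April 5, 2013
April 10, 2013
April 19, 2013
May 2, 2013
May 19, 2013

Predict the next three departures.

The spacing grows by 4 each time: 5, 9, 13, 17 days.
Next gap: 21 days. May 19, 2013 + 21 days = June 9, 2013.
Next gap: 25 days. June 9, 2013 + 25 days = July 4, 2013.
Next gap: 29 days. July 4, 2013 + 29 days = August 2, 2013.

June 9, 2013; July 4, 2013; August 2, 2013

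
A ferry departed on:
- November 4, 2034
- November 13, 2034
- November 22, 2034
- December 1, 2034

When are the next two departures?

December 10, 2034; December 19, 2034

Every event comes 9 days after the last (9, 9, 9).
December 1, 2034 + 9 days = December 10, 2034.
December 10, 2034 + 9 days = December 19, 2034.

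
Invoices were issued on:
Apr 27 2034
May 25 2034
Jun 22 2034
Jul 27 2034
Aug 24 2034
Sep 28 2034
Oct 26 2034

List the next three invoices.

Gaps: 28, 28, 35, 28, 35, 28 days — a mix of 28 and 35. Every date is a Thursday.
Each is the 4th Thursday of its month.
November 2034 — 4th Thursday is Nov 23 2034.
December 2034 — 4th Thursday is Dec 28 2034.
4th Thursday of January 2035: Jan 25 2035.

Nov 23 2034, Dec 28 2034, Jan 25 2035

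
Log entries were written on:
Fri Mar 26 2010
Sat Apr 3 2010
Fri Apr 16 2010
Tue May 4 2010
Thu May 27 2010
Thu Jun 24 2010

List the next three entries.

Gaps: 8, 13, 18, 23, 28 days — each gap is 5 larger than the previous one.
Next gap: 33 days. Thu Jun 24 2010 + 33 days = Tue Jul 27 2010.
Next gap: 38 days. Tue Jul 27 2010 + 38 days = Fri Sep 3 2010.
Next gap: 43 days. Fri Sep 3 2010 + 43 days = Sat Oct 16 2010.

Tue Jul 27 2010, Fri Sep 3 2010, Sat Oct 16 2010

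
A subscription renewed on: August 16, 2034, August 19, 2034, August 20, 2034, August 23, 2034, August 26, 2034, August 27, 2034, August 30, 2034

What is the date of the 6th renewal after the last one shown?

September 13, 2034

Gaps: 3, 1, 3, 3, 1, 3 days — not constant, but cyclic with period 3.
The events fall on every Wednesday, Saturday and Sunday.
The following Saturday is September 2, 2034.
Next Sunday: September 3, 2034.
Next Wednesday: September 6, 2034.
The following Saturday is September 9, 2034.
The following Sunday is September 10, 2034.
Next Wednesday: September 13, 2034.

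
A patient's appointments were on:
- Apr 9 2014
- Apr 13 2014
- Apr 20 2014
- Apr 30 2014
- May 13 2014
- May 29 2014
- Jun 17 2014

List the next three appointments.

Jul 9 2014, Aug 3 2014, Aug 31 2014

The spacing grows by 3 each time: 4, 7, 10, 13, 16, 19 days.
Next gap: 22 days. Jun 17 2014 + 22 days = Jul 9 2014.
Next gap: 25 days. Jul 9 2014 + 25 days = Aug 3 2014.
Next gap: 28 days. Aug 3 2014 + 28 days = Aug 31 2014.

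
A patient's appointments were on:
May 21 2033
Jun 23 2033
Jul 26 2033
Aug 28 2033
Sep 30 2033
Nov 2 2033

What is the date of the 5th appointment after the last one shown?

Apr 16 2034

Gaps between consecutive events: 33, 33, 33, 33, 33 days — a constant 33-day interval.
Nov 2 2033 + 33 days = Dec 5 2033.
Dec 5 2033 + 33 days = Jan 7 2034.
Jan 7 2034 + 33 days = Feb 9 2034.
Feb 9 2034 + 33 days = Mar 14 2034.
Mar 14 2034 + 33 days = Apr 16 2034.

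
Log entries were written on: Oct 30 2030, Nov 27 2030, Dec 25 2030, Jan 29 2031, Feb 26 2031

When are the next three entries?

Mar 26 2031, Apr 30 2031, May 28 2031

All Wednesdays; the gaps (28, 28, 35, 28) vary with month length.
This is the last Wednesday of each month.
Last Wednesday of March 2031: Mar 26 2031.
Last Wednesday of April 2031: Apr 30 2031.
May 2031 ends with Wednesday May 28 2031.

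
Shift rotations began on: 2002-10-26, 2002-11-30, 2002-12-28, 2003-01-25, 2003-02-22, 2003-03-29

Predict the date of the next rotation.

Every date is a Saturday; gaps 35, 28, 28, 28, 35 days.
Each is the last Saturday of its month (at least one falls on the 29th or later, ruling out '4th Saturday').
Last Saturday of April 2003: 2003-04-26.

2003-04-26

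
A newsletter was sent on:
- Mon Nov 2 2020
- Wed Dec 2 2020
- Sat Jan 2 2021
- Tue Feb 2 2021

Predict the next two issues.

Tue Mar 2 2021, Fri Apr 2 2021

Each date is the 2nd; the gaps (30, 31, 31) track the month lengths.
The rule is the 2nd of each month.
Next: March 2021 → Tue Mar 2 2021.
April 2021: Fri Apr 2 2021.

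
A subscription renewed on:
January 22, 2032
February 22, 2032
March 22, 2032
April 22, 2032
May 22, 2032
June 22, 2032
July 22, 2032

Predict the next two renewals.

August 22, 2032; September 22, 2032

Each date is the 22nd; the gaps (31, 29, 31, 30, 31, 30) track the month lengths.
The rule is the 22nd of each month.
August 2032: August 22, 2032.
Next: September 2032 → September 22, 2032.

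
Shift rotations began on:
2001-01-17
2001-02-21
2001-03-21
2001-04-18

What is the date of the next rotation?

These are Wednesdays at 28- or 35-day spacing (35, 28, 28).
The pattern: 3rd Wednesday of the month.
3rd Wednesday of May 2001: 2001-05-16.

2001-05-16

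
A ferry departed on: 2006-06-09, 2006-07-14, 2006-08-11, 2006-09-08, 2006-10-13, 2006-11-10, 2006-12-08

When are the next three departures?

2007-01-12, 2007-02-09, 2007-03-09

All dates are Fridays, 35, 28, 28, 35, 28, 28 days apart.
Specifically, the 2nd Friday of each month.
2nd Friday of January 2007: 2007-01-12.
February 2007 — 2nd Friday is 2007-02-09.
2nd Friday of March 2007: 2007-03-09.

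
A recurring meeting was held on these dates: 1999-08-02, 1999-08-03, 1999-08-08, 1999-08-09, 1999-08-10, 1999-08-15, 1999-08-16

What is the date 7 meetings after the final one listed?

The gap pattern 1, 5, 1, 1, 5, 1 repeats every 3 events.
These are the Mondays, Tuesdays and Sundays of each week.
Next Tuesday: 1999-08-17.
The following Sunday is 1999-08-22.
The following Monday is 1999-08-23.
Next Tuesday: 1999-08-24.
Next Sunday: 1999-08-29.
Next Monday: 1999-08-30.
Next Tuesday: 1999-08-31.

1999-08-31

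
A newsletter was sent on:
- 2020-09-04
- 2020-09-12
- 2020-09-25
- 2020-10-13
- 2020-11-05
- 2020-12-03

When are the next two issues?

Intervals are 8, 13, 18, 23, 28 days — an arithmetic progression with common difference 5.
Next gap: 33 days. 2020-12-03 + 33 days = 2021-01-05.
Next gap: 38 days. 2021-01-05 + 38 days = 2021-02-12.

2021-01-05, 2021-02-12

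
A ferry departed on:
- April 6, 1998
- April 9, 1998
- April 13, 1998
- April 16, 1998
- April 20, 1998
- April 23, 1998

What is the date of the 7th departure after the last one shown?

May 18, 1998

The gap pattern 3, 4, 3, 4, 3 repeats every 2 events.
These are the Mondays and Thursdays of each week.
The following Monday is April 27, 1998.
The following Thursday is April 30, 1998.
Next Monday: May 4, 1998.
Next Thursday: May 7, 1998.
Next Monday: May 11, 1998.
The following Thursday is May 14, 1998.
The following Monday is May 18, 1998.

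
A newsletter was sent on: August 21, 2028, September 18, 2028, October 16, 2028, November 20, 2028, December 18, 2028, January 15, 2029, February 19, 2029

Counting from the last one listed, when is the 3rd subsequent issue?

Gaps: 28, 28, 35, 28, 28, 35 days — a mix of 28 and 35. Every date is a Monday.
Each is the 3rd Monday of its month.
3rd Monday of March 2029: March 19, 2029.
3rd Monday of April 2029: April 16, 2029.
3rd Monday of May 2029: May 21, 2029.

May 21, 2029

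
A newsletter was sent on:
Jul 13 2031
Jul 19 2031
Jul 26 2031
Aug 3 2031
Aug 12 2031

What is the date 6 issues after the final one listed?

Intervals are 6, 7, 8, 9 days — an arithmetic progression with common difference 1.
Next gap: 10 days. Aug 12 2031 + 10 days = Aug 22 2031.
Next gap: 11 days. Aug 22 2031 + 11 days = Sep 2 2031.
Next gap: 12 days. Sep 2 2031 + 12 days = Sep 14 2031.
Next gap: 13 days. Sep 14 2031 + 13 days = Sep 27 2031.
Next gap: 14 days. Sep 27 2031 + 14 days = Oct 11 2031.
Next gap: 15 days. Oct 11 2031 + 15 days = Oct 26 2031.

Oct 26 2031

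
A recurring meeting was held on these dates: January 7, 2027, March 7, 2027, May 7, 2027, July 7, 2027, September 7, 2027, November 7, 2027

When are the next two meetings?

Gaps: 59, 61, 61, 62, 61 days — not constant. Every event is on the 7th of the month.
Pattern: the 7th of every 2 months.
Next: January 2028 → January 7, 2028.
Next: March 2028 → March 7, 2028.

January 7, 2028; March 7, 2028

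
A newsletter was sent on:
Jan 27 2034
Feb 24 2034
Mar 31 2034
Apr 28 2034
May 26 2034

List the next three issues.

All Fridays; the gaps (28, 35, 28, 28) vary with month length.
This is the last Friday of each month.
Last Friday of June 2034: Jun 30 2034.
Last Friday of July 2034: Jul 28 2034.
August 2034 ends with Friday Aug 25 2034.

Jun 30 2034, Jul 28 2034, Aug 25 2034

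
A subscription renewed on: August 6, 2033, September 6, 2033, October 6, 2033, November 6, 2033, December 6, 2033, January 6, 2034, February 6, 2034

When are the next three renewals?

March 6, 2034; April 6, 2034; May 6, 2034

The day-of-month is always 6 (31, 30, 31, 30, 31, 31 days between events).
So this recurs on the 6th of each month.
March 2034: March 6, 2034.
Next: April 2034 → April 6, 2034.
Next: May 2034 → May 6, 2034.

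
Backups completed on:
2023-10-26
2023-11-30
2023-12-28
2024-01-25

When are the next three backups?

2024-02-29, 2024-03-28, 2024-04-25

These are Thursdays with 35, 28, 28-day gaps.
Each is the final Thursday of its month — 2023-11-30 is past the 28th, so '4th Thursday' doesn't fit.
Last Thursday of February 2024: 2024-02-29.
March 2024 ends with Thursday 2024-03-28.
Last Thursday of April 2024: 2024-04-25.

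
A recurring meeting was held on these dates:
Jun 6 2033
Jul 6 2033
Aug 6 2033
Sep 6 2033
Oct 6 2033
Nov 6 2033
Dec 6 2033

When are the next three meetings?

Gaps: 30, 31, 31, 30, 31, 30 days — not constant. Every event is on the 6th of the month.
Pattern: the 6th of each month.
Next: January 2034 → Jan 6 2034.
Next: February 2034 → Feb 6 2034.
Next: March 2034 → Mar 6 2034.

Jan 6 2034, Feb 6 2034, Mar 6 2034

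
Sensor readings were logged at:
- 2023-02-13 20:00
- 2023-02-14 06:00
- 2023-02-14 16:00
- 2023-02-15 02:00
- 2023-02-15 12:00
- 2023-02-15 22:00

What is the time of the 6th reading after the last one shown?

2023-02-18 10:00

The interval is a steady 10 hours (10, 10, 10, 10, 10).
2023-02-15 22:00 + 10 h = 2023-02-16 08:00.
2023-02-16 08:00 + 10 h = 2023-02-16 18:00.
2023-02-16 18:00 + 10 h = 2023-02-17 04:00.
2023-02-17 04:00 + 10 h = 2023-02-17 14:00.
2023-02-17 14:00 + 10 h = 2023-02-18 00:00.
2023-02-18 00:00 + 10 h = 2023-02-18 10:00.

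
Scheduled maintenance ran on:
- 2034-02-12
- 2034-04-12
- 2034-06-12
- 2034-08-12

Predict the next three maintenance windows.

2034-10-12, 2034-12-12, 2035-02-12

Gaps: 59, 61, 61 days — not constant. Every event is on the 12th of the month.
Pattern: the 12th of every 2 months.
Next: October 2034 → 2034-10-12.
December 2034: 2034-12-12.
Next: February 2035 → 2035-02-12.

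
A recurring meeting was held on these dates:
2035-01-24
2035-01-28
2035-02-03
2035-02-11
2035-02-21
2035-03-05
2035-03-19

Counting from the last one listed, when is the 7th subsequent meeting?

Gaps: 4, 6, 8, 10, 12, 14 days — each gap is 2 larger than the previous one.
Next gap: 16 days. 2035-03-19 + 16 days = 2035-04-04.
Next gap: 18 days. 2035-04-04 + 18 days = 2035-04-22.
Next gap: 20 days. 2035-04-22 + 20 days = 2035-05-12.
Next gap: 22 days. 2035-05-12 + 22 days = 2035-06-03.
Next gap: 24 days. 2035-06-03 + 24 days = 2035-06-27.
Next gap: 26 days. 2035-06-27 + 26 days = 2035-07-23.
Next gap: 28 days. 2035-07-23 + 28 days = 2035-08-20.

2035-08-20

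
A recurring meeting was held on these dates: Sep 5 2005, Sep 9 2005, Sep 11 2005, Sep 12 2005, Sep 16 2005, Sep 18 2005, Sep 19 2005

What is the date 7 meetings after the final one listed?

Oct 7 2005

The gap pattern 4, 2, 1, 4, 2, 1 repeats every 3 events.
These are the Mondays, Fridays and Sundays of each week.
The following Friday is Sep 23 2005.
The following Sunday is Sep 25 2005.
Next Monday: Sep 26 2005.
Next Friday: Sep 30 2005.
The following Sunday is Oct 2 2005.
The following Monday is Oct 3 2005.
Next Friday: Oct 7 2005.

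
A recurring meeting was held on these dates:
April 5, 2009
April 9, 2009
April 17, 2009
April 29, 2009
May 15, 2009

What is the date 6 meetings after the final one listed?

Intervals are 4, 8, 12, 16 days — an arithmetic progression with common difference 4.
Next gap: 20 days. May 15, 2009 + 20 days = June 4, 2009.
Next gap: 24 days. June 4, 2009 + 24 days = June 28, 2009.
Next gap: 28 days. June 28, 2009 + 28 days = July 26, 2009.
Next gap: 32 days. July 26, 2009 + 32 days = August 27, 2009.
Next gap: 36 days. August 27, 2009 + 36 days = October 2, 2009.
Next gap: 40 days. October 2, 2009 + 40 days = November 11, 2009.

November 11, 2009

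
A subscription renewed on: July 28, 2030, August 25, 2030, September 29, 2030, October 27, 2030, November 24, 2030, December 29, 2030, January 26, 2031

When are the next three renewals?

February 23, 2031; March 30, 2031; April 27, 2031

Every date is a Sunday; gaps 28, 35, 28, 28, 35, 28 days.
Each is the last Sunday of its month (at least one falls on the 29th or later, ruling out '4th Sunday').
Last Sunday of February 2031: February 23, 2031.
Last Sunday of March 2031: March 30, 2031.
April 2031 ends with Sunday April 27, 2031.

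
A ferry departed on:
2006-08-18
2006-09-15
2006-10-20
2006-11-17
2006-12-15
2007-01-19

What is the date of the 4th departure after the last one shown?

Gaps: 28, 35, 28, 28, 35 days — a mix of 28 and 35. Every date is a Friday.
Each is the 3rd Friday of its month.
3rd Friday of February 2007: 2007-02-16.
March 2007 — 3rd Friday is 2007-03-16.
April 2007 — 3rd Friday is 2007-04-20.
3rd Friday of May 2007: 2007-05-18.

2007-05-18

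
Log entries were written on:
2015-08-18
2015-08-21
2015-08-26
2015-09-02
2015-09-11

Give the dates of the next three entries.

Gaps: 3, 5, 7, 9 days — each gap is 2 larger than the previous one.
Next gap: 11 days. 2015-09-11 + 11 days = 2015-09-22.
Next gap: 13 days. 2015-09-22 + 13 days = 2015-10-05.
Next gap: 15 days. 2015-10-05 + 15 days = 2015-10-20.

2015-09-22, 2015-10-05, 2015-10-20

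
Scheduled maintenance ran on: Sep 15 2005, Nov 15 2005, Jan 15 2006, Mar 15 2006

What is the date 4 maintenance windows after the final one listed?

Nov 15 2006

Gaps: 61, 61, 59 days — not constant. Every event is on the 15th of the month.
Pattern: the 15th of every 2 months.
May 2006: May 15 2006.
July 2006: Jul 15 2006.
Next: September 2006 → Sep 15 2006.
Next: November 2006 → Nov 15 2006.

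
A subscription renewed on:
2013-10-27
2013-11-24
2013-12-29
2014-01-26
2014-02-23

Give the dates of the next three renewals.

These are Sundays with 28, 35, 28, 28-day gaps.
Each is the final Sunday of its month — 2013-12-29 is past the 28th, so '4th Sunday' doesn't fit.
Last Sunday of March 2014: 2014-03-30.
April 2014 ends with Sunday 2014-04-27.
Last Sunday of May 2014: 2014-05-25.

2014-03-30, 2014-04-27, 2014-05-25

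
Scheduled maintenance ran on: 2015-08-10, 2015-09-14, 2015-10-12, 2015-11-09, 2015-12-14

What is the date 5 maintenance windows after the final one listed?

All dates are Mondays, 35, 28, 28, 35 days apart.
Specifically, the 2nd Monday of each month.
2nd Monday of January 2016: 2016-01-11.
February 2016 — 2nd Monday is 2016-02-08.
2nd Monday of March 2016: 2016-03-14.
2nd Monday of April 2016: 2016-04-11.
2nd Monday of May 2016: 2016-05-09.

2016-05-09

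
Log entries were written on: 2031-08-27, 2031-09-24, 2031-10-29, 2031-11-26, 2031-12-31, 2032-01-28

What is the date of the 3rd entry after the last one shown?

These are Wednesdays with 28, 35, 28, 35, 28-day gaps.
Each is the final Wednesday of its month — 2031-10-29 is past the 28th, so '4th Wednesday' doesn't fit.
Last Wednesday of February 2032: 2032-02-25.
Last Wednesday of March 2032: 2032-03-31.
Last Wednesday of April 2032: 2032-04-28.

2032-04-28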